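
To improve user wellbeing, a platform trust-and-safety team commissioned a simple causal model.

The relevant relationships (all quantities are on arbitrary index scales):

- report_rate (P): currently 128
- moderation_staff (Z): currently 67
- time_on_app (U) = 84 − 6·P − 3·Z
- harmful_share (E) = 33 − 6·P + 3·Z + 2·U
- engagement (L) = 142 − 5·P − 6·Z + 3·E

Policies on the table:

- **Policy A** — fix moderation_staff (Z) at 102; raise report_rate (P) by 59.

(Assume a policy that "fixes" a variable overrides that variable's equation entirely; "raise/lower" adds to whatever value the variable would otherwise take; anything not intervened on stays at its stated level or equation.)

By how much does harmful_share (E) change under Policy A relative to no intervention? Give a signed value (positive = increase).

-1167

Baseline:
  P = 128
  Z = 67
  U = 84 − 6·128 − 3·67 = -885
  E = 33 − 6·128 + 3·67 + 2·(-885) = -2304
Policy A (Z := 102, P + 59):
  P = 128 + 59 = 187
  Z = 102
  U = 84 − 6·187 − 3·102 = -1344
  E = 33 − 6·187 + 3·102 + 2·(-1344) = -3471
Change in E: -3471 − (-2304) = -1167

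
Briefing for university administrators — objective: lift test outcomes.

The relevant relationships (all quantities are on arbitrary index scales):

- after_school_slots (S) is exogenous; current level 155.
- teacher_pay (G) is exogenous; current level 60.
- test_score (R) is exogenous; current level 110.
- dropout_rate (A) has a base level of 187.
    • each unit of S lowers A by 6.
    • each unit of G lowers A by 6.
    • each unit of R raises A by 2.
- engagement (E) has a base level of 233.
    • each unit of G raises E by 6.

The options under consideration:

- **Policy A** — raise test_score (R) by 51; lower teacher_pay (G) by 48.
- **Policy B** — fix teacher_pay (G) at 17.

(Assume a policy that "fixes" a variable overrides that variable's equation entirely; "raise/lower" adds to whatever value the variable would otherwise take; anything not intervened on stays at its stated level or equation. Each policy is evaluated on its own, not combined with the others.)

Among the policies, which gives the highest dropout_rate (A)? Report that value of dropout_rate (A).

-493

Policy A (R + 51, G − 48):
  S = 155
  G = 60 − 48 = 12
  R = 110 + 51 = 161
  A = 187 − 6·155 − 6·12 + 2·161 = -493
Policy B (G := 17):
  S = 155
  G = 17
  R = 110
  A = 187 − 6·155 − 6·17 + 2·110 = -625
Comparing — Policy A: A=-493, Policy B: A=-625. Highest is -493 (Policy A).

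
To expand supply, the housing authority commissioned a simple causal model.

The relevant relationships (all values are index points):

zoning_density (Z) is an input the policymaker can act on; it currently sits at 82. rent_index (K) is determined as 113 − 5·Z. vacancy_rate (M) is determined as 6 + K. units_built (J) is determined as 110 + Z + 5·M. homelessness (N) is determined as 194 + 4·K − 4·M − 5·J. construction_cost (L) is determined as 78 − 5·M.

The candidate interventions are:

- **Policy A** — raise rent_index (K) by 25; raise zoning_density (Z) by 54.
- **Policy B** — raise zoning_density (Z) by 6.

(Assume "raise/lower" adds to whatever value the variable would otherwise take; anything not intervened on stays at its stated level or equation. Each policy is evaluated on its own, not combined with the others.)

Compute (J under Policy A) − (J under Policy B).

-1027

Policy A (K + 25, Z + 54):
  Z = 82 + 54 = 136
  K = 113 − 5·136 (+25 from intervention) = -542
  M = 6 + (-542) = -536
  J = 110 + 136 + 5·(-536) = -2434
Policy B (Z + 6):
  Z = 82 + 6 = 88
  K = 113 − 5·88 = -327
  M = 6 + (-327) = -321
  J = 110 + 88 + 5·(-321) = -1407
J: -2434 − (-1407) = -1027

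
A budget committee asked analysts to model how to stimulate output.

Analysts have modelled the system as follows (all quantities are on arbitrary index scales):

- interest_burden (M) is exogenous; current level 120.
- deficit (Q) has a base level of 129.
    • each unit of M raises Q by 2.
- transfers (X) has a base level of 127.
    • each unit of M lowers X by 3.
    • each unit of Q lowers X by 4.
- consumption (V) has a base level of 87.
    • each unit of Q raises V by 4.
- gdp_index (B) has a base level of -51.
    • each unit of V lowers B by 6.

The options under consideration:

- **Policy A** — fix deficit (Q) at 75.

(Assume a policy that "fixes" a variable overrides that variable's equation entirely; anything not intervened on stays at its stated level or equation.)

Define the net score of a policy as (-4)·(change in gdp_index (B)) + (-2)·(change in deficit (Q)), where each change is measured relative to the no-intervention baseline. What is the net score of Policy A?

-27636

Baseline:
  M = 120
  Q = 129 + 2·120 = 369
  V = 87 + 4·369 = 1563
  B = -51 − 6·1563 = -9429
Policy A (Q := 75):
  M = 120
  Q = 75
  V = 87 + 4·75 = 387
  B = -51 − 6·387 = -2373
ΔB = -2373 − (-9429) = 7056; ΔQ = 75 − 369 = -294
Score = (-4)·7056 + (-2)·(-294) = -27636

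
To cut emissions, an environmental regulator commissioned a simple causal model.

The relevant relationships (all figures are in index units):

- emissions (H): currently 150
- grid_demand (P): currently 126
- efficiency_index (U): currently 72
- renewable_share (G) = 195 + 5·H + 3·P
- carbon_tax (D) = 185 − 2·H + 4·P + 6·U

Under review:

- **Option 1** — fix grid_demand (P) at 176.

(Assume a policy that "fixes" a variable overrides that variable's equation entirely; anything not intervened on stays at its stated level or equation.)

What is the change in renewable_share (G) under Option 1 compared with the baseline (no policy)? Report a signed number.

150

Baseline:
  H = 150
  P = 126
  G = 195 + 5·150 + 3·126 = 1323
Option 1 (P := 176):
  H = 150
  P = 176
  G = 195 + 5·150 + 3·176 = 1473
Change in G: 1473 − 1323 = 150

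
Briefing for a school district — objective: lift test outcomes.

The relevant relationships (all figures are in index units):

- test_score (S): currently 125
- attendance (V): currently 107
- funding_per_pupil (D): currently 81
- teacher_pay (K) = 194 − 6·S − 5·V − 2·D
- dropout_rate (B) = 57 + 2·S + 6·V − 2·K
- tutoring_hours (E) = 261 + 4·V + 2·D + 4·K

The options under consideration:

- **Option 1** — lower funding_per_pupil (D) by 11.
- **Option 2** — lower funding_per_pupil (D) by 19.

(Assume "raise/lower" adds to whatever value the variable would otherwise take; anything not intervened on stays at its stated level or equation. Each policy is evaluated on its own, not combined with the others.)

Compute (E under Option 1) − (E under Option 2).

Option 1 (D − 11):
  S = 125
  V = 107
  D = 81 − 11 = 70
  K = 194 − 6·125 − 5·107 − 2·70 = -1231
  E = 261 + 4·107 + 2·70 + 4·(-1231) = -4095
Option 2 (D − 19):
  S = 125
  V = 107
  D = 81 − 19 = 62
  K = 194 − 6·125 − 5·107 − 2·62 = -1215
  E = 261 + 4·107 + 2·62 + 4·(-1215) = -4047
E: -4095 − (-4047) = -48

-48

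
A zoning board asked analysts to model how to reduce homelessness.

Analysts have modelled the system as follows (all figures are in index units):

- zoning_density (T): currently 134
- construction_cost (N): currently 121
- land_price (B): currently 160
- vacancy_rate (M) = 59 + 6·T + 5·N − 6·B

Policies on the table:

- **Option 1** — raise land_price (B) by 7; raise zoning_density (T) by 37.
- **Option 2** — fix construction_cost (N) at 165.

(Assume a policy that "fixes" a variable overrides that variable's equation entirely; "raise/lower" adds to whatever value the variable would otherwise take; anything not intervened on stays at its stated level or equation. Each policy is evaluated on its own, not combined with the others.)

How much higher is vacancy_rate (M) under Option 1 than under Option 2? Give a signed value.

-40

Option 1 (B + 7, T + 37):
  T = 134 + 37 = 171
  N = 121
  B = 160 + 7 = 167
  M = 59 + 6·171 + 5·121 − 6·167 = 688
Option 2 (N := 165):
  T = 134
  N = 165
  B = 160
  M = 59 + 6·134 + 5·165 − 6·160 = 728
M: 688 − 728 = -40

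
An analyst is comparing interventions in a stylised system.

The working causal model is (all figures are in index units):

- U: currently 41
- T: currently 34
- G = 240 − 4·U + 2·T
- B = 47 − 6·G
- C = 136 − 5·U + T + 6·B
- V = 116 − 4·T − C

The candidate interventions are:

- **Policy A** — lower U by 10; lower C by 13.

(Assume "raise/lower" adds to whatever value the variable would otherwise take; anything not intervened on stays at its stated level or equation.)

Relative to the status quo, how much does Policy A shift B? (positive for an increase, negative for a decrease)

-240

Baseline:
  U = 41
  T = 34
  G = 240 − 4·41 + 2·34 = 144
  B = 47 − 6·144 = -817
Policy A (U − 10, C − 13):
  U = 41 − 10 = 31
  T = 34
  G = 240 − 4·31 + 2·34 = 184
  B = 47 − 6·184 = -1057
Change in B: -1057 − (-817) = -240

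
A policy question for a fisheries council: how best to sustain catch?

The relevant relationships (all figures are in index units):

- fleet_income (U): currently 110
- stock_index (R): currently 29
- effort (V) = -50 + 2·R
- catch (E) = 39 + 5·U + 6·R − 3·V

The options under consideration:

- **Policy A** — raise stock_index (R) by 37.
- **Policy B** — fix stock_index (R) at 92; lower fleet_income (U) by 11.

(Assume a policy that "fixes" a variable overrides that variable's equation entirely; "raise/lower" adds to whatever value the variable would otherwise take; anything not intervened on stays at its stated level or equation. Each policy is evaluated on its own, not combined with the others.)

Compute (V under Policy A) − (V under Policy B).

Policy A (R + 37):
  R = 29 + 37 = 66
  V = -50 + 2·66 = 82
Policy B (R := 92, U − 11):
  R = 92
  V = -50 + 2·92 = 134
V: 82 − 134 = -52

-52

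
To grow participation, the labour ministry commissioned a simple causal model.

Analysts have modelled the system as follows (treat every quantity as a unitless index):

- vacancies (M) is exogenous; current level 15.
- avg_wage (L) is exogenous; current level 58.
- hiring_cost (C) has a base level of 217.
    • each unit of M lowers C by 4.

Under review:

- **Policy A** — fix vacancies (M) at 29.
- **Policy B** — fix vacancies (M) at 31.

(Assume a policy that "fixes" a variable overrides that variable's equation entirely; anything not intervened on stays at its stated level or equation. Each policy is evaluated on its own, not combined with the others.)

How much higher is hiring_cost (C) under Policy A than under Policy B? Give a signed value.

Policy A (M := 29):
  M = 29
  C = 217 − 4·29 = 101
Policy B (M := 31):
  M = 31
  C = 217 − 4·31 = 93
C: 101 − 93 = 8

8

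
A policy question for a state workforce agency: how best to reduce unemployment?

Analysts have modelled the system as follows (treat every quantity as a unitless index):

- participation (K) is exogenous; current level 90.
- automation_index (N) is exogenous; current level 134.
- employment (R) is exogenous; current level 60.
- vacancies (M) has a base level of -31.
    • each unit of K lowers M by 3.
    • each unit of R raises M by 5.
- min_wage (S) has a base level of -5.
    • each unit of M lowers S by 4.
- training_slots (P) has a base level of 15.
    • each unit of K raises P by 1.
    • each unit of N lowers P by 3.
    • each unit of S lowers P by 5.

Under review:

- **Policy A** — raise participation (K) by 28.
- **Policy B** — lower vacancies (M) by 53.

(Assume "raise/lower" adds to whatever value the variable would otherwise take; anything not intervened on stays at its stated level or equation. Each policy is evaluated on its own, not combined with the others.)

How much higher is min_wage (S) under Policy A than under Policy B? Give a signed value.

Policy A (K + 28):
  K = 90 + 28 = 118
  R = 60
  M = -31 − 3·118 + 5·60 = -85
  S = -5 − 4·(-85) = 335
Policy B (M − 53):
  K = 90
  R = 60
  M = -31 − 3·90 + 5·60 (−53 from intervention) = -54
  S = -5 − 4·(-54) = 211
S: 335 − 211 = 124

124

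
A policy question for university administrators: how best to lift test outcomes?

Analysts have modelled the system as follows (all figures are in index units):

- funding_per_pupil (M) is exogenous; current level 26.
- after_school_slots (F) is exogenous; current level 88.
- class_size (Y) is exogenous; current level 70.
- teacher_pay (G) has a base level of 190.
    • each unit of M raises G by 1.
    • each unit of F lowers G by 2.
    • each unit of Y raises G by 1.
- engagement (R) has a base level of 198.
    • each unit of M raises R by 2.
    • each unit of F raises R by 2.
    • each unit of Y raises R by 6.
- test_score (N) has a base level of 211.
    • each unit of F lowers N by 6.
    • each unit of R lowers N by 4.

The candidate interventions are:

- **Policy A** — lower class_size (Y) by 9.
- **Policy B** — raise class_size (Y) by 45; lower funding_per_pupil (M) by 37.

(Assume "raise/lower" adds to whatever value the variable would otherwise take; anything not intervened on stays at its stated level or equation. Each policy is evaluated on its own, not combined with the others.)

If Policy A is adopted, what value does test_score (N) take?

Policy A (Y − 9):
  M = 26
  F = 88
  Y = 70 − 9 = 61
  R = 198 + 2·26 + 2·88 + 6·61 = 792
  N = 211 − 6·88 − 4·792 = -3485

-3485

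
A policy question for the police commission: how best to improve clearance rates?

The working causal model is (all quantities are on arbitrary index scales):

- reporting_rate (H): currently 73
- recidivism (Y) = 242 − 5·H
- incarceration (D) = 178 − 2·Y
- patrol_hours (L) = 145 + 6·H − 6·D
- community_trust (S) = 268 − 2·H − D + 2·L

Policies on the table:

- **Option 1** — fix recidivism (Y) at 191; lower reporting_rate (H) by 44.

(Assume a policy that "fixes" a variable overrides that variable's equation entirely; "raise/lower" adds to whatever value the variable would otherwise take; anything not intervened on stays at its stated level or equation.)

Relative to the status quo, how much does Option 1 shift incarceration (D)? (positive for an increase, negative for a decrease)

Baseline:
  H = 73
  Y = 242 − 5·73 = -123
  D = 178 − 2·(-123) = 424
Option 1 (Y := 191, H − 44):
  H = 73 − 44 = 29
  Y = 191
  D = 178 − 2·191 = -204
Change in D: -204 − 424 = -628

-628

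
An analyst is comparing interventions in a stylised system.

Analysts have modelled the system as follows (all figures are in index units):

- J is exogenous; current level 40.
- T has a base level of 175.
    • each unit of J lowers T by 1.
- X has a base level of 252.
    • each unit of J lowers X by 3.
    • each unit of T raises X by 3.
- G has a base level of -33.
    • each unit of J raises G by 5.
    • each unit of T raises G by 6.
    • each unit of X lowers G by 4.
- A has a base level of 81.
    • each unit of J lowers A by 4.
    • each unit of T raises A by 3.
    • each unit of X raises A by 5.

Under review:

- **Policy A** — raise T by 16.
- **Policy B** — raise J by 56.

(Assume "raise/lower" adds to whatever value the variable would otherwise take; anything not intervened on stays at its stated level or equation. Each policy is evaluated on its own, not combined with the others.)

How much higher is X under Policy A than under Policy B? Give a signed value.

384

Policy A (T + 16):
  J = 40
  T = 175 − 40 (+16 from intervention) = 151
  X = 252 − 3·40 + 3·151 = 585
Policy B (J + 56):
  J = 40 + 56 = 96
  T = 175 − 96 = 79
  X = 252 − 3·96 + 3·79 = 201
X: 585 − 201 = 384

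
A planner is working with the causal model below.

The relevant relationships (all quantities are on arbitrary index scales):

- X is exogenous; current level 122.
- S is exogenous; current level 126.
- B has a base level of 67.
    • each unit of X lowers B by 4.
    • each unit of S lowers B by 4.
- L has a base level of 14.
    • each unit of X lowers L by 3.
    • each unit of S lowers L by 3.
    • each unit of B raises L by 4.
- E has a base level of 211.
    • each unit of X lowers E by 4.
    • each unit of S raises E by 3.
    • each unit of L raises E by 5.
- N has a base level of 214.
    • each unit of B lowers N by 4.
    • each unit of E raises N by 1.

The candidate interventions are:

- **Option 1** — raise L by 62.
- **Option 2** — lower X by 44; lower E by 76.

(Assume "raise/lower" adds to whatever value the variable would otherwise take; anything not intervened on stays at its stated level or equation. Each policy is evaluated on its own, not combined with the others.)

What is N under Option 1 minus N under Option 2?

Option 1 (L + 62):
  X = 122
  S = 126
  B = 67 − 4·122 − 4·126 = -925
  L = 14 − 3·122 − 3·126 + 4·(-925) (+62 from intervention) = -4368
  E = 211 − 4·122 + 3·126 + 5·(-4368) = -21739
  N = 214 − 4·(-925) + (-21739) = -17825
Option 2 (X − 44, E − 76):
  X = 122 − 44 = 78
  S = 126
  B = 67 − 4·78 − 4·126 = -749
  L = 14 − 3·78 − 3·126 + 4·(-749) = -3594
  E = 211 − 4·78 + 3·126 + 5·(-3594) (−76 from intervention) = -17769
  N = 214 − 4·(-749) + (-17769) = -14559
N: -17825 − (-14559) = -3266

-3266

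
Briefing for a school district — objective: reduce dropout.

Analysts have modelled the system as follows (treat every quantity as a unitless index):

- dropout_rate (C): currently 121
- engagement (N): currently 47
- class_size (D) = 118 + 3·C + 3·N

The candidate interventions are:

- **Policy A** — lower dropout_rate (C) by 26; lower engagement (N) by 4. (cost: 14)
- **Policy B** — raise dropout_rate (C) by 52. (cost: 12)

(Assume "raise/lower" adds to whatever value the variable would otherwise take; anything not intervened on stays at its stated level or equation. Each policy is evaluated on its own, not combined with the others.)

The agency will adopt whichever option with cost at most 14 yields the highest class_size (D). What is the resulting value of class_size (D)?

778

Policy A (C − 26, N − 4):
  C = 121 − 26 = 95
  N = 47 − 4 = 43
  D = 118 + 3·95 + 3·43 = 532
Policy B (C + 52):
  C = 121 + 52 = 173
  N = 47
  D = 118 + 3·173 + 3·47 = 778
Comparing — Policy A: D=532, Policy B: D=778. Highest is 778 (Policy B).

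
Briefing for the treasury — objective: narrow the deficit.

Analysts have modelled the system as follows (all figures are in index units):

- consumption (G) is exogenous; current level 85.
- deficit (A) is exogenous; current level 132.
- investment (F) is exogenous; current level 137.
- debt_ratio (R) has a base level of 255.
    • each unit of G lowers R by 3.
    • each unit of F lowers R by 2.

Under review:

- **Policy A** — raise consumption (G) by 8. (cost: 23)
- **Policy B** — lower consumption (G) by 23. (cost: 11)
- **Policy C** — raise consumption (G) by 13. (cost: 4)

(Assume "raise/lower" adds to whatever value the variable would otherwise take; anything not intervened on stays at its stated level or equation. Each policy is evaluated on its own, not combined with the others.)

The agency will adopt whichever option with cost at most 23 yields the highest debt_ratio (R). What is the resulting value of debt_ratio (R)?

Policy A (G + 8):
  G = 85 + 8 = 93
  F = 137
  R = 255 − 3·93 − 2·137 = -298
Policy B (G − 23):
  G = 85 − 23 = 62
  F = 137
  R = 255 − 3·62 − 2·137 = -205
Policy C (G + 13):
  G = 85 + 13 = 98
  F = 137
  R = 255 − 3·98 − 2·137 = -313
Comparing — Policy A: R=-298, Policy B: R=-205, Policy C: R=-313. Highest is -205 (Policy B).

-205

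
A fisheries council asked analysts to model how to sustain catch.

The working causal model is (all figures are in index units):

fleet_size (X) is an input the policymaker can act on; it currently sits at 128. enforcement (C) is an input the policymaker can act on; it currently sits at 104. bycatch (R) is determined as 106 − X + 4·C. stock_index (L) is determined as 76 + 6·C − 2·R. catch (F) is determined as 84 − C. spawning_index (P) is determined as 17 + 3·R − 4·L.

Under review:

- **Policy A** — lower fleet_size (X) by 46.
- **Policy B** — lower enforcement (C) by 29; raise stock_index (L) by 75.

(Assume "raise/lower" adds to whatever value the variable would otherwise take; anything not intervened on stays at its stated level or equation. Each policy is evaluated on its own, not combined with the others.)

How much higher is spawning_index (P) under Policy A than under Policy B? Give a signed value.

Policy A (X − 46):
  X = 128 − 46 = 82
  C = 104
  R = 106 − 82 + 4·104 = 440
  L = 76 + 6·104 − 2·440 = -180
  P = 17 + 3·440 − 4·(-180) = 2057
Policy B (C − 29, L + 75):
  X = 128
  C = 104 − 29 = 75
  R = 106 − 128 + 4·75 = 278
  L = 76 + 6·75 − 2·278 (+75 from intervention) = 45
  P = 17 + 3·278 − 4·45 = 671
P: 2057 − 671 = 1386

1386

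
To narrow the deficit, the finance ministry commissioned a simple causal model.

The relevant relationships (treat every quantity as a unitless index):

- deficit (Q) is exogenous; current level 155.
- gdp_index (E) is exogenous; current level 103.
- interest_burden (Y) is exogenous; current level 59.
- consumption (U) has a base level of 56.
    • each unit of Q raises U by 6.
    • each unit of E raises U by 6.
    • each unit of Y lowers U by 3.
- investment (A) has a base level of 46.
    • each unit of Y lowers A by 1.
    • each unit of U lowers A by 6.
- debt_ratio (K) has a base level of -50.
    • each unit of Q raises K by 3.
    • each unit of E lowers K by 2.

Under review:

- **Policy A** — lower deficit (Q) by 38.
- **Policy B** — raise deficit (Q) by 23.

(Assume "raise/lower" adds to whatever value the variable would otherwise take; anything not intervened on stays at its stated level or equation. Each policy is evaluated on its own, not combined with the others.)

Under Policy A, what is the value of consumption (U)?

Policy A (Q − 38):
  Q = 155 − 38 = 117
  E = 103
  Y = 59
  U = 56 + 6·117 + 6·103 − 3·59 = 1199

1199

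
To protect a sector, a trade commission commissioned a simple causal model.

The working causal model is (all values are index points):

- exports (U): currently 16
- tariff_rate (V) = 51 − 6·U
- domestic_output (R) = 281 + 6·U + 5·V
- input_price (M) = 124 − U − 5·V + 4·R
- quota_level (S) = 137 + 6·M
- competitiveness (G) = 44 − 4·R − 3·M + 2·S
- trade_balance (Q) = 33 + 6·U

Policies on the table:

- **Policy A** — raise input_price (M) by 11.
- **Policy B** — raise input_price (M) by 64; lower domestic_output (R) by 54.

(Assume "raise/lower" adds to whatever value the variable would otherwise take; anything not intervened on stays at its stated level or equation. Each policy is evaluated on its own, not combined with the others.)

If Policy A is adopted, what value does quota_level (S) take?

5849

Policy A (M + 11):
  U = 16
  V = 51 − 6·16 = -45
  R = 281 + 6·16 + 5·(-45) = 152
  M = 124 − 16 − 5·(-45) + 4·152 (+11 from intervention) = 952
  S = 137 + 6·952 = 5849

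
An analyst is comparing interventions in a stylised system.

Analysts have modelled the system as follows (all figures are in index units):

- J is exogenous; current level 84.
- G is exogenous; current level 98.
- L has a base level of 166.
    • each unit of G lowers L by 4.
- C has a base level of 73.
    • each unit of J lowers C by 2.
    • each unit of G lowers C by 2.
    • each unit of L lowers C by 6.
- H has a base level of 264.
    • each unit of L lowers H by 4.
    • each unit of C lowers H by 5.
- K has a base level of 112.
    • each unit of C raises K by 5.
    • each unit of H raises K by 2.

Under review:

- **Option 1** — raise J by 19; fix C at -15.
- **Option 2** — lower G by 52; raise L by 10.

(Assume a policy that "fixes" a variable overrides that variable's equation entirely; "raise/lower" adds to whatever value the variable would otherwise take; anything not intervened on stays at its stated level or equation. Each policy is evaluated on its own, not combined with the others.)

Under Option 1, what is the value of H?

Option 1 (J + 19, C := -15):
  J = 84 + 19 = 103
  G = 98
  L = 166 − 4·98 = -226
  C = -15
  H = 264 − 4·(-226) − 5·(-15) = 1243

1243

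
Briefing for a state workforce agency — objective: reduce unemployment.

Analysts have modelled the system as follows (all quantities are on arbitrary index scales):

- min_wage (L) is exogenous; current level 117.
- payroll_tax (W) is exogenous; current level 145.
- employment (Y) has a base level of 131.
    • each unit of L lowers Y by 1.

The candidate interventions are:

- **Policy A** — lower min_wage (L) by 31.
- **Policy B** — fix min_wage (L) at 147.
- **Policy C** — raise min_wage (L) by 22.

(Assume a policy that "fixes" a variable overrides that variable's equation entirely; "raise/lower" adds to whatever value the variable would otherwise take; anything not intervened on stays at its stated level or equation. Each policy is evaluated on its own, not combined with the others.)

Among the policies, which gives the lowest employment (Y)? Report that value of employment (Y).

-16

Policy A (L − 31):
  L = 117 − 31 = 86
  Y = 131 − 86 = 45
Policy B (L := 147):
  L = 147
  Y = 131 − 147 = -16
Policy C (L + 22):
  L = 117 + 22 = 139
  Y = 131 − 139 = -8
Comparing — Policy A: Y=45, Policy B: Y=-16, Policy C: Y=-8. Lowest is -16 (Policy B).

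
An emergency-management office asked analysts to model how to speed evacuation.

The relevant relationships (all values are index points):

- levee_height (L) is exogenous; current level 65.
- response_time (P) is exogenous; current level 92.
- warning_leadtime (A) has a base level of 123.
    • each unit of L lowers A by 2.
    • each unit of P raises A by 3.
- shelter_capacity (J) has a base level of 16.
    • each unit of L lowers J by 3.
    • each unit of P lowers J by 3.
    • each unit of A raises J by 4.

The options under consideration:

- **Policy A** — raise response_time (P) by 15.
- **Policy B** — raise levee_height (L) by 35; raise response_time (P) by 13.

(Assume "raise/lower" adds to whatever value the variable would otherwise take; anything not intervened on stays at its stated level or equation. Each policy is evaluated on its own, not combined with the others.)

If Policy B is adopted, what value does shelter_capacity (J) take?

Policy B (L + 35, P + 13):
  L = 65 + 35 = 100
  P = 92 + 13 = 105
  A = 123 − 2·100 + 3·105 = 238
  J = 16 − 3·100 − 3·105 + 4·238 = 353

353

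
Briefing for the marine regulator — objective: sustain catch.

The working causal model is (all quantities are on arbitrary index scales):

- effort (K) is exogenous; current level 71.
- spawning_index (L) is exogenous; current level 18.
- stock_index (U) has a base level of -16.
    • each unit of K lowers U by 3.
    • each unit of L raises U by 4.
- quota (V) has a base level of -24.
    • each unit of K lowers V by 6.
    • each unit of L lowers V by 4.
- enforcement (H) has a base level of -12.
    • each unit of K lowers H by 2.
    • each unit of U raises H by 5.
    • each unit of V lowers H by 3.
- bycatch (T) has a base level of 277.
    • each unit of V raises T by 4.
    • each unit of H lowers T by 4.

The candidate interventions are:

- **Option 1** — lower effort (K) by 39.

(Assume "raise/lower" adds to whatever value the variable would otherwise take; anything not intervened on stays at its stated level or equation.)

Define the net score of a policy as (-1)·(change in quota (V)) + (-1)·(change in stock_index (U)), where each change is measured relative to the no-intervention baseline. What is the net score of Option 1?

-351

Baseline:
  K = 71
  L = 18
  U = -16 − 3·71 + 4·18 = -157
  V = -24 − 6·71 − 4·18 = -522
Option 1 (K − 39):
  K = 71 − 39 = 32
  L = 18
  U = -16 − 3·32 + 4·18 = -40
  V = -24 − 6·32 − 4·18 = -288
ΔV = -288 − (-522) = 234; ΔU = -40 − (-157) = 117
Score = (-1)·234 + (-1)·117 = -351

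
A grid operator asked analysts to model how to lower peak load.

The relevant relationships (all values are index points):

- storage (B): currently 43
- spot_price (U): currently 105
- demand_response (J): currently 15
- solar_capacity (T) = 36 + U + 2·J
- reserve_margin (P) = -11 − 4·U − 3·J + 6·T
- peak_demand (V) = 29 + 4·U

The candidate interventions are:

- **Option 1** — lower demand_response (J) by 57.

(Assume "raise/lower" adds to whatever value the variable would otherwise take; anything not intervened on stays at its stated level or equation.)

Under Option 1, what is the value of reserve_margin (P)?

Option 1 (J − 57):
  U = 105
  J = 15 − 57 = -42
  T = 36 + 105 + 2·(-42) = 57
  P = -11 − 4·105 − 3·(-42) + 6·57 = 37

37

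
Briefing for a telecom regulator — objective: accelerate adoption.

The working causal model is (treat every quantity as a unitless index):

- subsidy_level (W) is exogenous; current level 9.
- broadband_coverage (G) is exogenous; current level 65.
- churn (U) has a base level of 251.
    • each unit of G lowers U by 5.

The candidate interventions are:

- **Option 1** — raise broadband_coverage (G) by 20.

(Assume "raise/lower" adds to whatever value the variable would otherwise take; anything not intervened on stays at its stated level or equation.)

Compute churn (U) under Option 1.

-174

Option 1 (G + 20):
  G = 65 + 20 = 85
  U = 251 − 5·85 = -174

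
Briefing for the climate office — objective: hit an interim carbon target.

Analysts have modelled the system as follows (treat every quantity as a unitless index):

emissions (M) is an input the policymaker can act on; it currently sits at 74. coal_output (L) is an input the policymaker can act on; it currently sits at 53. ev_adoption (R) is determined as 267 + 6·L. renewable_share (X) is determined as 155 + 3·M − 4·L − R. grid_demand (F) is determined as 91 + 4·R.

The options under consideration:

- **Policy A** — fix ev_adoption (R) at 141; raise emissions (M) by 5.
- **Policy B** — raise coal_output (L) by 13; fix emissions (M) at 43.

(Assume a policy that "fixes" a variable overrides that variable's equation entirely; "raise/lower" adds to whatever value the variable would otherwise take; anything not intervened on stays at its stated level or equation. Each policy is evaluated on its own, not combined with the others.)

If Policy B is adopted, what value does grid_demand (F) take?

Policy B (L + 13, M := 43):
  L = 53 + 13 = 66
  R = 267 + 6·66 = 663
  F = 91 + 4·663 = 2743

2743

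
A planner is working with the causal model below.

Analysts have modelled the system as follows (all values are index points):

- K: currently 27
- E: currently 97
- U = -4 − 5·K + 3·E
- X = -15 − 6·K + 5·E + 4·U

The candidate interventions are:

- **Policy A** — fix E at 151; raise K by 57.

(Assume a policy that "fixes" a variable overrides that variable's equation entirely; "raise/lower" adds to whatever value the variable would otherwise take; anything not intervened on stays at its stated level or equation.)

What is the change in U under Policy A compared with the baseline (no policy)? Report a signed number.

-123

Baseline:
  K = 27
  E = 97
  U = -4 − 5·27 + 3·97 = 152
Policy A (E := 151, K + 57):
  K = 27 + 57 = 84
  E = 151
  U = -4 − 5·84 + 3·151 = 29
Change in U: 29 − 152 = -123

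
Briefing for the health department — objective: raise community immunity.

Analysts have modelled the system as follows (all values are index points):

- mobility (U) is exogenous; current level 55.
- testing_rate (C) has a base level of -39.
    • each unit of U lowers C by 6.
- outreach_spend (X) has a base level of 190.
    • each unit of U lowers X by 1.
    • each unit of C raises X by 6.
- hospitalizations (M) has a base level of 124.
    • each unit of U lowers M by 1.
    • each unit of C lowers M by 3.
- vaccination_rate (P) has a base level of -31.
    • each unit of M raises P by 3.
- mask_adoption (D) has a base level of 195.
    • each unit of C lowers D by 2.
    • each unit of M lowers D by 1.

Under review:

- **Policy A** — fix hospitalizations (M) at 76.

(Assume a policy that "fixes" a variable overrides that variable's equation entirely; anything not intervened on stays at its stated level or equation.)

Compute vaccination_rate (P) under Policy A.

Policy A (M := 76):
  U = 55
  C = -39 − 6·55 = -369
  M = 76
  P = -31 + 3·76 = 197

197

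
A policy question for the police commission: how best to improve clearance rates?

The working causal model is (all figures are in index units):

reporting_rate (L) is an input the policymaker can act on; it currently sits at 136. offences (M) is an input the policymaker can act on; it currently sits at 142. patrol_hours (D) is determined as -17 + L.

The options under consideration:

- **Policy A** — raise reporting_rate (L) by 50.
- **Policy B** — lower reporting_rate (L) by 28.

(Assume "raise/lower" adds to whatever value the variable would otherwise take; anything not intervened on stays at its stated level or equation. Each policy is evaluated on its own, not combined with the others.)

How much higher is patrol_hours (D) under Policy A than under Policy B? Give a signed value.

Policy A (L + 50):
  L = 136 + 50 = 186
  D = -17 + 186 = 169
Policy B (L − 28):
  L = 136 − 28 = 108
  D = -17 + 108 = 91
D: 169 − 91 = 78

78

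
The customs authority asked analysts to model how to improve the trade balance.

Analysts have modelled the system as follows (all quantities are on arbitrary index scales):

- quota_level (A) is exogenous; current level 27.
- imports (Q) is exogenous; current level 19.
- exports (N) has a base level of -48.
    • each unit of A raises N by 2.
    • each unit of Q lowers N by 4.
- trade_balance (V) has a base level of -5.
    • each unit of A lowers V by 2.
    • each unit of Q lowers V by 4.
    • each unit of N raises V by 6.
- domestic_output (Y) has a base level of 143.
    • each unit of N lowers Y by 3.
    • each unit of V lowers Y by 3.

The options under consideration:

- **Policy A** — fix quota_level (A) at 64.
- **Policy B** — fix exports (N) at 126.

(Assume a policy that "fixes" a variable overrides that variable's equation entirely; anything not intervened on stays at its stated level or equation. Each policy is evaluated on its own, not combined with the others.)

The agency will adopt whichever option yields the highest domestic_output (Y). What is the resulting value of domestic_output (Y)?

Policy A (A := 64):
  A = 64
  Q = 19
  N = -48 + 2·64 − 4·19 = 4
  V = -5 − 2·64 − 4·19 + 6·4 = -185
  Y = 143 − 3·4 − 3·(-185) = 686
Policy B (N := 126):
  A = 27
  Q = 19
  N = 126
  V = -5 − 2·27 − 4·19 + 6·126 = 621
  Y = 143 − 3·126 − 3·621 = -2098
Comparing — Policy A: Y=686, Policy B: Y=-2098. Highest is 686 (Policy A).

686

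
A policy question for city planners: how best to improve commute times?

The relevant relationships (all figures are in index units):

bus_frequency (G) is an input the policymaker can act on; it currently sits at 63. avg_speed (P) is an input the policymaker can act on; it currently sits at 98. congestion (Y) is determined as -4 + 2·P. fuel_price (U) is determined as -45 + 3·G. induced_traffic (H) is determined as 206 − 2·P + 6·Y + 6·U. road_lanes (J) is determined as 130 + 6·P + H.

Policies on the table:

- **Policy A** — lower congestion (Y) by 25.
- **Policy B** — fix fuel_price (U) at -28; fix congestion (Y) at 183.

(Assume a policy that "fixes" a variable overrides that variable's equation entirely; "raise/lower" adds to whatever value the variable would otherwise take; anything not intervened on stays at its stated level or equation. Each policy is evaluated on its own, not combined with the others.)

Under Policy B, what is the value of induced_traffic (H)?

940

Policy B (U := -28, Y := 183):
  G = 63
  P = 98
  Y = 183
  U = -28
  H = 206 − 2·98 + 6·183 + 6·(-28) = 940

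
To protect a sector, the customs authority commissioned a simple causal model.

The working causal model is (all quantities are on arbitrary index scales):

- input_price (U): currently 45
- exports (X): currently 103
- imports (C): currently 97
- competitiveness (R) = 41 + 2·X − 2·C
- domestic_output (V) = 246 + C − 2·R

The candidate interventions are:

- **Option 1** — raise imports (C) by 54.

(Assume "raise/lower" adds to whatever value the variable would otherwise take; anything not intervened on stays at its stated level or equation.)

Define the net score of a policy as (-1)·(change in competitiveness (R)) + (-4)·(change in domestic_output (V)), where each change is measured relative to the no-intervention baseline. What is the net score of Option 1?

Baseline:
  X = 103
  C = 97
  R = 41 + 2·103 − 2·97 = 53
  V = 246 + 97 − 2·53 = 237
Option 1 (C + 54):
  X = 103
  C = 97 + 54 = 151
  R = 41 + 2·103 − 2·151 = -55
  V = 246 + 151 − 2·(-55) = 507
ΔR = -55 − 53 = -108; ΔV = 507 − 237 = 270
Score = (-1)·(-108) + (-4)·270 = -972

-972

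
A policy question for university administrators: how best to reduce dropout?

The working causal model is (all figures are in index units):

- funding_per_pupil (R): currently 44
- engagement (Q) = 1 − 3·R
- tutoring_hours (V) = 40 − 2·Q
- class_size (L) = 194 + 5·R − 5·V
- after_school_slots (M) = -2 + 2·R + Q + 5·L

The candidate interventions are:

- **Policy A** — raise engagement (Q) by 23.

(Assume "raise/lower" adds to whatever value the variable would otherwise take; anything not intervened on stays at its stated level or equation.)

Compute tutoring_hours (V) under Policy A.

256

Policy A (Q + 23):
  R = 44
  Q = 1 − 3·44 (+23 from intervention) = -108
  V = 40 − 2·(-108) = 256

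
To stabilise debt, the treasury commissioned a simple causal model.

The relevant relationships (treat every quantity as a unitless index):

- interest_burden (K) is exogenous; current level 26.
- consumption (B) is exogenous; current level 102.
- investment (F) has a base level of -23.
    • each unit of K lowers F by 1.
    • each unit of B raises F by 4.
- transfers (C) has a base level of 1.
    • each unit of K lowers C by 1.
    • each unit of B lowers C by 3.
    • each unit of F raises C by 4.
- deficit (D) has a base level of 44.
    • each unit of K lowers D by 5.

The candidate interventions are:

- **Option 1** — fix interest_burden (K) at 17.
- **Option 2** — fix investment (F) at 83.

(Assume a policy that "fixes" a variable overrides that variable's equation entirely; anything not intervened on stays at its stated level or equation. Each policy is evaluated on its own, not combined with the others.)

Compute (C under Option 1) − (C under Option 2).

1149

Option 1 (K := 17):
  K = 17
  B = 102
  F = -23 − 17 + 4·102 = 368
  C = 1 − 17 − 3·102 + 4·368 = 1150
Option 2 (F := 83):
  K = 26
  B = 102
  F = 83
  C = 1 − 26 − 3·102 + 4·83 = 1
C: 1150 − 1 = 1149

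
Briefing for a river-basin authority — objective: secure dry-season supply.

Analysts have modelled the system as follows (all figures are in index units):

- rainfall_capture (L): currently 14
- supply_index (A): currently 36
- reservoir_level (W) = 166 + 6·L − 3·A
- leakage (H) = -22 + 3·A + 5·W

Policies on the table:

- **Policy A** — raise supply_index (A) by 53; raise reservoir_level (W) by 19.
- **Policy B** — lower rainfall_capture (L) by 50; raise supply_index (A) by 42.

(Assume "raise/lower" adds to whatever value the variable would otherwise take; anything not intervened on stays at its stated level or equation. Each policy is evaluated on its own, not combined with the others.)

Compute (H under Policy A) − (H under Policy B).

Policy A (A + 53, W + 19):
  L = 14
  A = 36 + 53 = 89
  W = 166 + 6·14 − 3·89 (+19 from intervention) = 2
  H = -22 + 3·89 + 5·2 = 255
Policy B (L − 50, A + 42):
  L = 14 − 50 = -36
  A = 36 + 42 = 78
  W = 166 + 6·(-36) − 3·78 = -284
  H = -22 + 3·78 + 5·(-284) = -1208
H: 255 − (-1208) = 1463

1463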